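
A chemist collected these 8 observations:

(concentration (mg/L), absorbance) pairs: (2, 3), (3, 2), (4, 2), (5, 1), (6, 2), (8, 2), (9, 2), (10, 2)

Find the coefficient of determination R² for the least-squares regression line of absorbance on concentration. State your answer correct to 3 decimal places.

0.076

n = 8, Σx = 47, Σy = 16, Σxy = 91, Σx² = 335, Σy² = 34
Sxx = Σx² − (Σx)²/n = 335 − 276.125 = 58.875
Sxy = Σxy − (Σx)(Σy)/n = 91 − 94 = -3
Syy = Σy² − (Σy)²/n = 34 − 32 = 2
R² = Sxy²/(Sxx·Syy) = (-3)²/(58.875·2) = 0.076433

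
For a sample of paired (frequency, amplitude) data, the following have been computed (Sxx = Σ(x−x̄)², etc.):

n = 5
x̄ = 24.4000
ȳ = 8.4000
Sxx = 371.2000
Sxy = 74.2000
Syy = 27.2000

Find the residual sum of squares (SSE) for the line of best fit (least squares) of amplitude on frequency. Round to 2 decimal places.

12.37

b = Sxy/Sxx = 74.2/371.2 = 0.199892
SSE = Syy − b·Sxy = 27.2 − 0.199892·74.2 = 12.367996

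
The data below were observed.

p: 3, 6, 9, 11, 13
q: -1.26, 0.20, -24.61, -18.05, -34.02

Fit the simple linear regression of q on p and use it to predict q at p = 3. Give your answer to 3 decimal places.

n = 5, Σx = 42, Σy = -77.74, Σxy = -864.88, Σx² = 416
Sxx = Σx² − (Σx)²/n = 416 − 352.8 = 63.2
Sxy = Σxy − (Σx)(Σy)/n = -864.88 − (-653.016) = -211.864
b = Sxy/Sxx = -211.864/63.2 = -3.352278
a = ȳ − b·x̄ = -15.548 − (-3.352278)·8.4 = 12.611139
ŷ(3) = a + b·3 = 12.611139 + (-3.352278)·3 = 2.554304

2.554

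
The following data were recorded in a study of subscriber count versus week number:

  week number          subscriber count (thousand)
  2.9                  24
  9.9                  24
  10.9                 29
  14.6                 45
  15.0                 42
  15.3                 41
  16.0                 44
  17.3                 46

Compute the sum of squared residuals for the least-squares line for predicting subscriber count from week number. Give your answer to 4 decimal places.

131.0640

n = 8, Σx = 101.9, Σy = 295, Σxy = 4037.4, Σx² = 1452.77, Σy² = 11515
Sxx = Σx² − (Σx)²/n = 1452.77 − 1297.95125 = 154.81875
Sxy = Σxy − (Σx)(Σy)/n = 4037.4 − 3757.5625 = 279.8375
Syy = Σy² − (Σy)²/n = 11515 − 10878.125 = 636.875
b = Sxy/Sxx = 279.8375/154.81875 = 1.807517
SSE = Syy − b·Sxy = 636.875 − 1.807517·279.8375 = 131.064002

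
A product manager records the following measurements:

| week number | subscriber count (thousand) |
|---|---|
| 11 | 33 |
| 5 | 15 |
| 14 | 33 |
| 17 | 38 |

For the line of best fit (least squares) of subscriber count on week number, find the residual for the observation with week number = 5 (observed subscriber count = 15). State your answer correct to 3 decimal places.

n = 4, Σx = 47, Σy = 119, Σxy = 1546, Σx² = 631
Sxx = Σx² − (Σx)²/n = 631 − 552.25 = 78.75
Sxy = Σxy − (Σx)(Σy)/n = 1546 − 1398.25 = 147.75
b = Sxy/Sxx = 147.75/78.75 = 1.876190
a = ȳ − b·x̄ = 29.75 − 1.876190·11.75 = 7.704762
ŷ(5) = 7.704762 + 1.876190·5 = 17.085714
residual = y − ŷ = 15 − 17.085714 = -2.085714

-2.086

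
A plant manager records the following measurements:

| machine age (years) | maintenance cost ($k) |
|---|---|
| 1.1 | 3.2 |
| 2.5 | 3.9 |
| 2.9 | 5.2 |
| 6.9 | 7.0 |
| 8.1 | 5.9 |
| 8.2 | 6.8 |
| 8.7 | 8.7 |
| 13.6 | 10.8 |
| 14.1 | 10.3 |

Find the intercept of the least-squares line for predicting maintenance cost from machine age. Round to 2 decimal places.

n = 9, Σx = 66.1, Σy = 61.8, Σxy = 548, Σx² = 655.79
Sxx = Σx² − (Σx)²/n = 655.79 − 485.467778 = 170.322222
Sxy = Σxy − (Σx)(Σy)/n = 548 − 453.886667 = 94.113333
b = Sxy/Sxx = 94.113333/170.322222 = 0.552561
a = ȳ − b·x̄ = 6.866667 − 0.552561·7.344444 = 2.808417

2.81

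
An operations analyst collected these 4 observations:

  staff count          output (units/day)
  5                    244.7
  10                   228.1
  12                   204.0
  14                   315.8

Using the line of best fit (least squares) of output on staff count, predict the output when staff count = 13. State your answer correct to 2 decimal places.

n = 4, Σx = 41, Σy = 992.6, Σxy = 10373.7, Σx² = 465
Sxx = Σx² − (Σx)²/n = 465 − 420.25 = 44.75
Sxy = Σxy − (Σx)(Σy)/n = 10373.7 − 10174.15 = 199.55
b = Sxy/Sxx = 199.55/44.75 = 4.459218
a = ȳ − b·x̄ = 248.15 − 4.459218·10.25 = 202.443017
ŷ(13) = a + b·13 = 202.443017 + 4.459218·13 = 260.412849

260.41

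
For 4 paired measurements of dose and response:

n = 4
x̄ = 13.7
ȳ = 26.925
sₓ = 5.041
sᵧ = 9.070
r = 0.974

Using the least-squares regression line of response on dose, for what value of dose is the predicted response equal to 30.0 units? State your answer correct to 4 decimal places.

15.4547

b = r · sᵧ/sₓ = 0.974 · 9.07/5.041 = 1.752466
a = ȳ − b·x̄ = 26.925 − 1.752466·13.7 = 2.916219
Set a + b·x = 30.0: x = (30.0 − 2.916219) / 1.752466 = 15.454670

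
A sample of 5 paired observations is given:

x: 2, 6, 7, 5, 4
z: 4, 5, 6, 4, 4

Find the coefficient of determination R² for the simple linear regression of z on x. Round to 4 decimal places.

n = 5, Σx = 24, Σy = 23, Σxy = 116, Σx² = 130, Σy² = 109
Sxx = Σx² − (Σx)²/n = 130 − 115.2 = 14.8
Sxy = Σxy − (Σx)(Σy)/n = 116 − 110.4 = 5.6
Syy = Σy² − (Σy)²/n = 109 − 105.8 = 3.2
R² = Sxy²/(Sxx·Syy) = (5.6)²/(14.8·3.2) = 0.662162

0.6622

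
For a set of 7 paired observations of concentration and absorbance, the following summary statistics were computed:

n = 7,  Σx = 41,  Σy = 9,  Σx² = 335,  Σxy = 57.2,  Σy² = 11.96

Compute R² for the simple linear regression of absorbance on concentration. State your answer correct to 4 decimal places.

Sxx = Σx² − (Σx)²/n = 335 − 240.142857 = 94.857143
Sxy = Σxy − (Σx)(Σy)/n = 57.2 − 52.714286 = 4.485714
Syy = Σy² − (Σy)²/n = 11.96 − 11.571429 = 0.388571
R² = Sxy²/(Sxx·Syy) = (4.485714)²/(94.857143·0.388571) = 0.545912

0.5459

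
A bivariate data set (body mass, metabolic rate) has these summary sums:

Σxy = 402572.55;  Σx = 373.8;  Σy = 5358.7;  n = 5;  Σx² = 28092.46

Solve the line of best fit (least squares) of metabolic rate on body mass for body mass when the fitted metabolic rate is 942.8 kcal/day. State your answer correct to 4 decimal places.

Sxx = Σx² − (Σx)²/n = 28092.46 − 27945.288 = 147.172
Sxy = Σxy − (Σx)(Σy)/n = 402572.55 − 400616.412 = 1956.138
b = Sxy/Sxx = 1956.138/147.172 = 13.291509
a = ȳ − b·x̄ = 1071.74 − 13.291509·74.76 = 78.066768
Set a + b·x = 942.8: x = (942.8 − 78.066768) / 13.291509 = 65.059070

65.0591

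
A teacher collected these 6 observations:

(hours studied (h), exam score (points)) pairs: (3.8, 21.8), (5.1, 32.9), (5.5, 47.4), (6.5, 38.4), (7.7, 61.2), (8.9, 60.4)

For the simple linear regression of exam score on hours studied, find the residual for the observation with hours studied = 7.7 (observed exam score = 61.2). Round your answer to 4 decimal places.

n = 6, Σx = 37.5, Σy = 262.1, Σxy = 1769.73, Σx² = 251.45
Sxx = Σx² − (Σx)²/n = 251.45 − 234.375 = 17.075
Sxy = Σxy − (Σx)(Σy)/n = 1769.73 − 1638.125 = 131.605
b = Sxy/Sxx = 131.605/17.075 = 7.707467
a = ȳ − b·x̄ = 43.683333 − 7.707467·6.25 = -4.488336
ŷ(7.7) = -4.488336 + 7.707467·7.7 = 54.859161
residual = y − ŷ = 61.2 − 54.859161 = 6.340839

6.3408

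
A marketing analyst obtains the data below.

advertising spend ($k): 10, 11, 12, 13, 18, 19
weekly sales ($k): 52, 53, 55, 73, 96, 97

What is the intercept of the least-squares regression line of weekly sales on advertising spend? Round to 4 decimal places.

-5.1647

n = 6, Σx = 83, Σy = 426, Σxy = 6283, Σx² = 1219
Sxx = Σx² − (Σx)²/n = 1219 − 1148.166667 = 70.833333
Sxy = Σxy − (Σx)(Σy)/n = 6283 − 5893 = 390
b = Sxy/Sxx = 390/70.833333 = 5.505882
a = ȳ − b·x̄ = 71 − 5.505882·13.833333 = -5.164706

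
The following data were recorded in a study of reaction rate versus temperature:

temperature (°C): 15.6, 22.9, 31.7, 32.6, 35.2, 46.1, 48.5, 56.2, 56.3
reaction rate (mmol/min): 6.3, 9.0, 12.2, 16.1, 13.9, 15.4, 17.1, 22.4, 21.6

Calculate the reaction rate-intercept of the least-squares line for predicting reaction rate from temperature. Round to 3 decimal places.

1.357

n = 9, Σx = 345.1, Σy = 134, Σxy = 5719.51, Σx² = 14880.05
Sxx = Σx² − (Σx)²/n = 14880.05 − 13232.667778 = 1647.382222
Sxy = Σxy − (Σx)(Σy)/n = 5719.51 − 5138.155556 = 581.354444
b = Sxy/Sxx = 581.354444/1647.382222 = 0.352896
a = ȳ − b·x̄ = 14.888889 − 0.352896·38.344444 = 1.357291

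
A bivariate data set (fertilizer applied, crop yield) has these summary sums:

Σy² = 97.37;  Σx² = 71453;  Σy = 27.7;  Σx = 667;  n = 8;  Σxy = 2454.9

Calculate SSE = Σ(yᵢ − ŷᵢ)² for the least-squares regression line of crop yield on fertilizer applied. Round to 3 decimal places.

0.124

Sxx = Σx² − (Σx)²/n = 71453 − 55611.125 = 15841.875
Sxy = Σxy − (Σx)(Σy)/n = 2454.9 − 2309.4875 = 145.4125
Syy = Σy² − (Σy)²/n = 97.37 − 95.91125 = 1.45875
b = Sxy/Sxx = 145.4125/15841.875 = 0.009179
SSE = Syy − b·Sxy = 1.45875 − 0.009179·145.4125 = 0.124009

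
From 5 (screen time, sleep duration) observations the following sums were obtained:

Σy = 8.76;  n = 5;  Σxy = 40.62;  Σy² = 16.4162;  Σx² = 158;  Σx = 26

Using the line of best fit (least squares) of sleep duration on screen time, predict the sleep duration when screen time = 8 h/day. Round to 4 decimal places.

1.1463

Sxx = Σx² − (Σx)²/n = 158 − 135.2 = 22.8
Sxy = Σxy − (Σx)(Σy)/n = 40.62 − 45.552 = -4.932
b = Sxy/Sxx = -4.932/22.8 = -0.216316
a = ȳ − b·x̄ = 1.752 − (-0.216316)·5.2 = 2.876842
ŷ(8) = a + b·8 = 2.876842 + (-0.216316)·8 = 1.146316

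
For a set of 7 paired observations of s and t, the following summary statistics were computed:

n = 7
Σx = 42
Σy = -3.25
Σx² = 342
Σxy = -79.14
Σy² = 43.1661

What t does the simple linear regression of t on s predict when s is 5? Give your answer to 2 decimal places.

Sxx = Σx² − (Σx)²/n = 342 − 252 = 90
Sxy = Σxy − (Σx)(Σy)/n = -79.14 − (-19.5) = -59.64
b = Sxy/Sxx = -59.64/90 = -0.662667
a = ȳ − b·x̄ = -0.464286 − (-0.662667)·6 = 3.511714
ŷ(5) = a + b·5 = 3.511714 + (-0.662667)·5 = 0.198381

0.20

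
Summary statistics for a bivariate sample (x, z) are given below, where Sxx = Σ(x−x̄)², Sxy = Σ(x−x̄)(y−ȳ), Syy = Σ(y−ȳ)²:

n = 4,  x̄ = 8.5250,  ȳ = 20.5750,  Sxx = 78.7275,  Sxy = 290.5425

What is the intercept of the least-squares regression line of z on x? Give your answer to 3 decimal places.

b = Sxy/Sxx = 290.5425/78.7275 = 3.690483
a = ȳ − b·x̄ = 20.575 − 3.690483·8.525 = -10.886368

-10.886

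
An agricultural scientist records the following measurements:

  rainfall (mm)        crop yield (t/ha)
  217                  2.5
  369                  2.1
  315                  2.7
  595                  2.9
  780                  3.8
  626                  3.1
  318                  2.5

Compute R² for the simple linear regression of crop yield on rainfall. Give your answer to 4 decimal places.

n = 7, Σx = 3220, Σy = 19.6, Σxy = 9593, Σx² = 1737900, Σy² = 56.66
Sxx = Σx² − (Σx)²/n = 1737900 − 1481200 = 256700
Sxy = Σxy − (Σx)(Σy)/n = 9593 − 9016 = 577
Syy = Σy² − (Σy)²/n = 56.66 − 54.88 = 1.78
R² = Sxy²/(Sxx·Syy) = (577)²/(256700·1.78) = 0.728628

0.7286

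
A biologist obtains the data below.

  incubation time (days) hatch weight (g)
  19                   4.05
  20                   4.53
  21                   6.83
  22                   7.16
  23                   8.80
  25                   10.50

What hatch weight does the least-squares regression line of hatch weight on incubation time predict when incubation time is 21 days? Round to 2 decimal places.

n = 6, Σx = 130, Σy = 41.87, Σxy = 933.4, Σx² = 2840
Sxx = Σx² − (Σx)²/n = 2840 − 2816.666667 = 23.333333
Sxy = Σxy − (Σx)(Σy)/n = 933.4 − 907.183333 = 26.216667
b = Sxy/Sxx = 26.216667/23.333333 = 1.123571
a = ȳ − b·x̄ = 6.978333 − 1.123571·21.666667 = -17.365714
ŷ(21) = a + b·21 = -17.365714 + 1.123571·21 = 6.229286

6.23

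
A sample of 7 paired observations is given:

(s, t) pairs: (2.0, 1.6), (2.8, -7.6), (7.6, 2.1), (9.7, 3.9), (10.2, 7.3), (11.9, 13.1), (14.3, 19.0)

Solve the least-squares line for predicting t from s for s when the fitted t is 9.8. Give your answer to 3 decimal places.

n = 7, Σx = 58.5, Σy = 39.4, Σxy = 537.76, Σx² = 613.83
Sxx = Σx² − (Σx)²/n = 613.83 − 488.892857 = 124.937143
Sxy = Σxy − (Σx)(Σy)/n = 537.76 − 329.271429 = 208.488571
b = Sxy/Sxx = 208.488571/124.937143 = 1.668748
a = ȳ − b·x̄ = 5.628571 − 1.668748·8.357143 = -8.317392
Set a + b·x = 9.8: x = (9.8 − (-8.317392)) / 1.668748 = 10.856879

10.857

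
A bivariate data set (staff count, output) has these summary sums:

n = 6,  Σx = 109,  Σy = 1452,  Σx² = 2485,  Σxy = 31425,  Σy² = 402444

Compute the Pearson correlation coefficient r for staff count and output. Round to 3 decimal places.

0.994

Sxx = Σx² − (Σx)²/n = 2485 − 1980.166667 = 504.833333
Sxy = Σxy − (Σx)(Σy)/n = 31425 − 26378 = 5047
Syy = Σy² − (Σy)²/n = 402444 − 351384 = 51060
r = Sxy/√(Sxx·Syy) = 5047/√(25776790) = 5047/5077.084793 = 0.994074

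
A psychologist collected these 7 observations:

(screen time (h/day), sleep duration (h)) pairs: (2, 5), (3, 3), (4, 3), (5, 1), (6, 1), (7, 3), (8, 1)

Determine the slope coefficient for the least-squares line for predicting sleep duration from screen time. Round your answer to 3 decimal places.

-0.500

n = 7, Σx = 35, Σy = 17, Σxy = 71, Σx² = 203
Sxx = Σx² − (Σx)²/n = 203 − 175 = 28
Sxy = Σxy − (Σx)(Σy)/n = 71 − 85 = -14
b = Sxy/Sxx = -14/28 = -0.5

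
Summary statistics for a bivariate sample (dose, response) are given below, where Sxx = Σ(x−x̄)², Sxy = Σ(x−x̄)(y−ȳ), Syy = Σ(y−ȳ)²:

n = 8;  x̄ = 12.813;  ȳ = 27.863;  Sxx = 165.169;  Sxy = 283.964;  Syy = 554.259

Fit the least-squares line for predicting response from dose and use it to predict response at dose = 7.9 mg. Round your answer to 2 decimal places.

b = Sxy/Sxx = 283.964/165.169 = 1.719233
a = ȳ − b·x̄ = 27.863 − 1.719233·12.813 = 5.834467
ŷ(7.9) = a + b·7.9 = 5.834467 + 1.719233·7.9 = 19.416408

19.42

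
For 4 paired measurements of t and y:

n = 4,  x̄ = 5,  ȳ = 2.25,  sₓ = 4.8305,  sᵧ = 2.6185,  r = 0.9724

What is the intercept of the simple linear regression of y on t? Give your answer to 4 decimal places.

-0.3856

b = r · sᵧ/sₓ = 0.9724 · 2.6185/4.8305 = 0.527115
a = ȳ − b·x̄ = 2.25 − 0.527115·5 = -0.385575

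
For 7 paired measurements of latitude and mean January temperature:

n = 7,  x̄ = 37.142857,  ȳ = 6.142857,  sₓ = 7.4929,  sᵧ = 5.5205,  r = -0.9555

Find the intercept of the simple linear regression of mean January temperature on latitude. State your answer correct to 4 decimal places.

32.2906

b = r · sᵧ/sₓ = -0.9555 · 5.5205/7.4929 = -0.703978
a = ȳ − b·x̄ = 6.142857 − (-0.703978)·37.142857 = 32.290616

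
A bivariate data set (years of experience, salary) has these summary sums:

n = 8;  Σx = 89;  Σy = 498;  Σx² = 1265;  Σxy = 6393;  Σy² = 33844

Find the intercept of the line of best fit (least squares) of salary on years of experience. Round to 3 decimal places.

Sxx = Σx² − (Σx)²/n = 1265 − 990.125 = 274.875
Sxy = Σxy − (Σx)(Σy)/n = 6393 − 5540.25 = 852.75
b = Sxy/Sxx = 852.75/274.875 = 3.102319
a = ȳ − b·x̄ = 62.25 − 3.102319·11.125 = 27.736698

27.737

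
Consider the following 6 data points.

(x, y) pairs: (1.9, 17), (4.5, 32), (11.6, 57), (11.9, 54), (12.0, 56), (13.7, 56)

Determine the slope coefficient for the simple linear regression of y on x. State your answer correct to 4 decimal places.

3.4231

n = 6, Σx = 55.6, Σy = 272, Σxy = 2919.3, Σx² = 631.72
Sxx = Σx² − (Σx)²/n = 631.72 − 515.226667 = 116.493333
Sxy = Σxy − (Σx)(Σy)/n = 2919.3 − 2520.533333 = 398.766667
b = Sxy/Sxx = 398.766667/116.493333 = 3.423086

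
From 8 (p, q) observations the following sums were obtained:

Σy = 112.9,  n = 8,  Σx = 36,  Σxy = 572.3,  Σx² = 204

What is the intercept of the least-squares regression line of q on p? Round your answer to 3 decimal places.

7.229

Sxx = Σx² − (Σx)²/n = 204 − 162 = 42
Sxy = Σxy − (Σx)(Σy)/n = 572.3 − 508.05 = 64.25
b = Sxy/Sxx = 64.25/42 = 1.529762
a = ȳ − b·x̄ = 14.1125 − 1.529762·4.5 = 7.228571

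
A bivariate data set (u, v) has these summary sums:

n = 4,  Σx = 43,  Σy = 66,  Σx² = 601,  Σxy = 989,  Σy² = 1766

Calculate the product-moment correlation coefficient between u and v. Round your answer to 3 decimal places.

0.912

Sxx = Σx² − (Σx)²/n = 601 − 462.25 = 138.75
Sxy = Σxy − (Σx)(Σy)/n = 989 − 709.5 = 279.5
Syy = Σy² − (Σy)²/n = 1766 − 1089 = 677
r = Sxy/√(Sxx·Syy) = 279.5/√(93933.75) = 279.5/306.486133 = 0.911950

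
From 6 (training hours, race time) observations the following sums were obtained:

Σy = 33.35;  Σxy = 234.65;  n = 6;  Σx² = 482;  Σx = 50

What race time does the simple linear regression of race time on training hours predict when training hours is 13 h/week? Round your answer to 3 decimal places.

2.468

Sxx = Σx² − (Σx)²/n = 482 − 416.666667 = 65.333333
Sxy = Σxy − (Σx)(Σy)/n = 234.65 − 277.916667 = -43.266667
b = Sxy/Sxx = -43.266667/65.333333 = -0.662245
a = ȳ − b·x̄ = 5.558333 − (-0.662245)·8.333333 = 11.077041
ŷ(13) = a + b·13 = 11.077041 + (-0.662245)·13 = 2.467857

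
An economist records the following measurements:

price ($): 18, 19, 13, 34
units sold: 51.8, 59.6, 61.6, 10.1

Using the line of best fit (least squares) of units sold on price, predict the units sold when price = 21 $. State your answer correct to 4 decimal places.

n = 4, Σx = 84, Σy = 183.1, Σxy = 3209, Σx² = 2010
Sxx = Σx² − (Σx)²/n = 2010 − 1764 = 246
Sxy = Σxy − (Σx)(Σy)/n = 3209 − 3845.1 = -636.1
b = Sxy/Sxx = -636.1/246 = -2.585772
a = ȳ − b·x̄ = 45.775 − (-2.585772)·21 = 100.076220
ŷ(21) = a + b·21 = 100.076220 + (-2.585772)·21 = 45.775

45.7750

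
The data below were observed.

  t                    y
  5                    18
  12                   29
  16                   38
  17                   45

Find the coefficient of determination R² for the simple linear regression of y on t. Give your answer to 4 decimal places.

0.9504

n = 4, Σx = 50, Σy = 130, Σxy = 1811, Σx² = 714, Σy² = 4634
Sxx = Σx² − (Σx)²/n = 714 − 625 = 89
Sxy = Σxy − (Σx)(Σy)/n = 1811 − 1625 = 186
Syy = Σy² − (Σy)²/n = 4634 − 4225 = 409
R² = Sxy²/(Sxx·Syy) = (186)²/(89·409) = 0.950413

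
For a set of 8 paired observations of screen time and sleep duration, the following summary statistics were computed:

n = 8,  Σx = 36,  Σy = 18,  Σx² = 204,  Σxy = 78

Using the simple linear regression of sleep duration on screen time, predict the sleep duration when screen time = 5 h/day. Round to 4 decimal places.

Sxx = Σx² − (Σx)²/n = 204 − 162 = 42
Sxy = Σxy − (Σx)(Σy)/n = 78 − 81 = -3
b = Sxy/Sxx = -3/42 = -0.071429
a = ȳ − b·x̄ = 2.25 − (-0.071429)·4.5 = 2.571429
ŷ(5) = a + b·5 = 2.571429 + (-0.071429)·5 = 2.214286

2.2143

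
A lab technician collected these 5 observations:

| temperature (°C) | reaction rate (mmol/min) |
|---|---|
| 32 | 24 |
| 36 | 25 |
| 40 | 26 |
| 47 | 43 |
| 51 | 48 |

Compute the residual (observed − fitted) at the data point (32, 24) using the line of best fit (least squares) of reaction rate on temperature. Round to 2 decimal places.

n = 5, Σx = 206, Σy = 166, Σxy = 7177, Σx² = 8730
Sxx = Σx² − (Σx)²/n = 8730 − 8487.2 = 242.8
Sxy = Σxy − (Σx)(Σy)/n = 7177 − 6839.2 = 337.8
b = Sxy/Sxx = 337.8/242.8 = 1.391269
a = ȳ − b·x̄ = 33.2 − 1.391269·41.2 = -24.120264
ŷ(32) = -24.120264 + 1.391269·32 = 20.400329
residual = y − ŷ = 24 − 20.400329 = 3.599671

3.60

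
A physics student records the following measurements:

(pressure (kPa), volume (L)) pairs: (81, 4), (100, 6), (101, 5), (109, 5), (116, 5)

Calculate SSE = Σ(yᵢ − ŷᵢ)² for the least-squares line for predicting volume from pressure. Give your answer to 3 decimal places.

n = 5, Σx = 507, Σy = 25, Σxy = 2554, Σx² = 52099, Σy² = 127
Sxx = Σx² − (Σx)²/n = 52099 − 51409.8 = 689.2
Sxy = Σxy − (Σx)(Σy)/n = 2554 − 2535 = 19
Syy = Σy² − (Σy)²/n = 127 − 125 = 2
b = Sxy/Sxx = 19/689.2 = 0.027568
SSE = Syy − b·Sxy = 2 − 0.027568·19 = 1.476204

1.476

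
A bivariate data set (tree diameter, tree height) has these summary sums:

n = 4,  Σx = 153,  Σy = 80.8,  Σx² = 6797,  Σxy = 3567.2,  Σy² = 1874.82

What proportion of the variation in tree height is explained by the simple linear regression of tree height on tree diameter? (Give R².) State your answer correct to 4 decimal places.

Sxx = Σx² − (Σx)²/n = 6797 − 5852.25 = 944.75
Sxy = Σxy − (Σx)(Σy)/n = 3567.2 − 3090.6 = 476.6
Syy = Σy² − (Σy)²/n = 1874.82 − 1632.16 = 242.66
R² = Sxy²/(Sxx·Syy) = (476.6)²/(944.75·242.66) = 0.990816

0.9908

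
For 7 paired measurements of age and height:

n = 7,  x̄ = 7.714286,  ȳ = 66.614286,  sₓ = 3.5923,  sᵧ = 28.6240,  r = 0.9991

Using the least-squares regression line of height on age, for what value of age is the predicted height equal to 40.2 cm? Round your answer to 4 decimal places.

4.3963

b = r · sᵧ/sₓ = 0.9991 · 28.624/3.5923 = 7.960983
a = ȳ − b·x̄ = 66.614286 − 7.960983·7.714286 = 5.200988
Set a + b·x = 40.2: x = (40.2 − 5.200988) / 7.960983 = 4.396318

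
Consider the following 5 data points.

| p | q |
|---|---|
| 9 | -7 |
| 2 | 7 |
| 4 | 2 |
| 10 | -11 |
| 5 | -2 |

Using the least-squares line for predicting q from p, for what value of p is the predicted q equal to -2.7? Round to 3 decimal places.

6.242

n = 5, Σx = 30, Σy = -11, Σxy = -161, Σx² = 226
Sxx = Σx² − (Σx)²/n = 226 − 180 = 46
Sxy = Σxy − (Σx)(Σy)/n = -161 − (-66) = -95
b = Sxy/Sxx = -95/46 = -2.065217
a = ȳ − b·x̄ = -2.2 − (-2.065217)·6 = 10.191304
Set a + b·x = -2.7: x = (-2.7 − 10.191304) / (-2.065217) = 6.242105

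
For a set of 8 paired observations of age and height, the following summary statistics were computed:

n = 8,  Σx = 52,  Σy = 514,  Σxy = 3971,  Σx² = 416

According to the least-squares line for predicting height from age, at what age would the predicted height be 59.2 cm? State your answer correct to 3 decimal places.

5.875

Sxx = Σx² − (Σx)²/n = 416 − 338 = 78
Sxy = Σxy − (Σx)(Σy)/n = 3971 − 3341 = 630
b = Sxy/Sxx = 630/78 = 8.076923
a = ȳ − b·x̄ = 64.25 − 8.076923·6.5 = 11.75
Set a + b·x = 59.2: x = (59.2 − 11.75) / 8.076923 = 5.874762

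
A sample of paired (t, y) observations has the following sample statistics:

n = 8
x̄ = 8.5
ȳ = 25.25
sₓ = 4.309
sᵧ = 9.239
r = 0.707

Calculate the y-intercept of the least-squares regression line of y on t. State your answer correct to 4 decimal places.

12.3649

b = r · sᵧ/sₓ = 0.707 · 9.239/4.309 = 1.515891
a = ȳ − b·x̄ = 25.25 − 1.515891·8.5 = 12.364929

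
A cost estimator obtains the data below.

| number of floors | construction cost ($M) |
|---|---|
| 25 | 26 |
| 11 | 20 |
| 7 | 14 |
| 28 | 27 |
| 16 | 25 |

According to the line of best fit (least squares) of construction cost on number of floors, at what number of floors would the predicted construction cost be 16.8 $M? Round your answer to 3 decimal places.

7.133

n = 5, Σx = 87, Σy = 112, Σxy = 2124, Σx² = 1835
Sxx = Σx² − (Σx)²/n = 1835 − 1513.8 = 321.2
Sxy = Σxy − (Σx)(Σy)/n = 2124 − 1948.8 = 175.2
b = Sxy/Sxx = 175.2/321.2 = 0.545455
a = ȳ − b·x̄ = 22.4 − 0.545455·17.4 = 12.909091
Set a + b·x = 16.8: x = (16.8 − 12.909091) / 0.545455 = 7.133333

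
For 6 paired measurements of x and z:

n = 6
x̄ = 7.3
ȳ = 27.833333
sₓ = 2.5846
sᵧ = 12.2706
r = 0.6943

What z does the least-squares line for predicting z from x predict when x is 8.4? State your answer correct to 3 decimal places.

b = r · sᵧ/sₓ = 0.6943 · 12.2706/2.5846 = 3.296246
a = ȳ − b·x̄ = 27.833333 − 3.296246·7.3 = 3.770737
ŷ(8.4) = a + b·8.4 = 3.770737 + 3.296246·8.4 = 31.459204

31.459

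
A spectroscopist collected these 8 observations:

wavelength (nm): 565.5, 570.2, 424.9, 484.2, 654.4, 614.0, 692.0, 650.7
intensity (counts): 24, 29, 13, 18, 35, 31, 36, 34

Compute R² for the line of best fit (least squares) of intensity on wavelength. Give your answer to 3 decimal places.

n = 8, Σx = 4655.9, Σy = 220, Σxy = 133320.9, Σx² = 2767417.79, Σy² = 6548
Sxx = Σx² − (Σx)²/n = 2767417.79 − 2709675.60125 = 57742.18875
Sxy = Σxy − (Σx)(Σy)/n = 133320.9 − 128037.25 = 5283.65
Syy = Σy² − (Σy)²/n = 6548 − 6050 = 498
R² = Sxy²/(Sxx·Syy) = (5283.65)²/(57742.18875·498) = 0.970835

0.971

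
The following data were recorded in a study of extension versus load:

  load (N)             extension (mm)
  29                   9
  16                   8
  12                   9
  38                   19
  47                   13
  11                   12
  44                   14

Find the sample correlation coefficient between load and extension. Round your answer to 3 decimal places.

n = 7, Σx = 197, Σy = 84, Σxy = 2578, Σx² = 6951, Σy² = 1096
Sxx = Σx² − (Σx)²/n = 6951 − 5544.142857 = 1406.857143
Sxy = Σxy − (Σx)(Σy)/n = 2578 − 2364 = 214
Syy = Σy² − (Σy)²/n = 1096 − 1008 = 88
r = Sxy/√(Sxx·Syy) = 214/√(123803.428571) = 214/351.857114 = 0.608201

0.608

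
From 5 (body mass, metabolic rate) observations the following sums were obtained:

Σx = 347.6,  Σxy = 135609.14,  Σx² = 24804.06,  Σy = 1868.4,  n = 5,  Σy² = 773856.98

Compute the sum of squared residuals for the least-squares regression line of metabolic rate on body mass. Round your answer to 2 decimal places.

24499.70

Sxx = Σx² − (Σx)²/n = 24804.06 − 24165.152 = 638.908
Sxy = Σxy − (Σx)(Σy)/n = 135609.14 − 129891.168 = 5717.972
Syy = Σy² − (Σy)²/n = 773856.98 − 698183.712 = 75673.268
b = Sxy/Sxx = 5717.972/638.908 = 8.949602
SSE = Syy − b·Sxy = 75673.268 − 8.949602·5717.972 = 24499.697169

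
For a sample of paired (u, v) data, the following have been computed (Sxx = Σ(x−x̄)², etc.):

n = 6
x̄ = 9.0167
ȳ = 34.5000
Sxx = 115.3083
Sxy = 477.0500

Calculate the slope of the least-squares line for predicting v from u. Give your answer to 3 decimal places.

4.137

b = Sxy/Sxx = 477.05/115.3083 = 4.137170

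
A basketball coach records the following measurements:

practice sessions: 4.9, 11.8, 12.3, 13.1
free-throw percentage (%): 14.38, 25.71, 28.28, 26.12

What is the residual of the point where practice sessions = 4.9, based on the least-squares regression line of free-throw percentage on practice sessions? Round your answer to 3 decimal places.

n = 4, Σx = 42.1, Σy = 94.49, Σxy = 1063.856, Σx² = 486.15
Sxx = Σx² − (Σx)²/n = 486.15 − 443.1025 = 43.0475
Sxy = Σxy − (Σx)(Σy)/n = 1063.856 − 994.50725 = 69.34875
b = Sxy/Sxx = 69.34875/43.0475 = 1.610982
a = ȳ − b·x̄ = 23.6225 − 1.610982·10.525 = 6.666914
ŷ(4.9) = 6.666914 + 1.610982·4.9 = 14.560726
residual = y − ŷ = 14.38 − 14.560726 = -0.180726

-0.181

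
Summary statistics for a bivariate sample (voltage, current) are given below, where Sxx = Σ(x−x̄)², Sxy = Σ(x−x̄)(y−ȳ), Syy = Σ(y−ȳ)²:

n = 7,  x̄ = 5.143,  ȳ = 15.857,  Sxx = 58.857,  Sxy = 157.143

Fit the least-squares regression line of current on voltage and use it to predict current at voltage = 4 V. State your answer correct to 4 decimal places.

12.8053

b = Sxy/Sxx = 157.143/58.857 = 2.669912
a = ȳ − b·x̄ = 15.857 − 2.669912·5.143 = 2.125644
ŷ(4) = a + b·4 = 2.125644 + 2.669912·4 = 12.805291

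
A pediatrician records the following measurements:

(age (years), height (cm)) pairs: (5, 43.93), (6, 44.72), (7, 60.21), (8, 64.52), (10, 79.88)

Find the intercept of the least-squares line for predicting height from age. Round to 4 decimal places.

3.7141

n = 5, Σx = 36, Σy = 293.26, Σxy = 2224.4, Σx² = 274
Sxx = Σx² − (Σx)²/n = 274 − 259.2 = 14.8
Sxy = Σxy − (Σx)(Σy)/n = 2224.4 − 2111.472 = 112.928
b = Sxy/Sxx = 112.928/14.8 = 7.630270
a = ȳ − b·x̄ = 58.652 − 7.630270·7.2 = 3.714054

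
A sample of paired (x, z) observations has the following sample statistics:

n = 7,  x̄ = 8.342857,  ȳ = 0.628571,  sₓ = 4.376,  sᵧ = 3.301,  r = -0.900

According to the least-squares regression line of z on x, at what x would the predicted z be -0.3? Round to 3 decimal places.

9.711

b = r · sᵧ/sₓ = -0.9 · 3.301/4.376 = -0.678908
a = ȳ − b·x̄ = 0.628571 − (-0.678908)·8.342857 = 6.292601
Set a + b·x = -0.3: x = (-0.3 − 6.292601) / (-0.678908) = 9.710600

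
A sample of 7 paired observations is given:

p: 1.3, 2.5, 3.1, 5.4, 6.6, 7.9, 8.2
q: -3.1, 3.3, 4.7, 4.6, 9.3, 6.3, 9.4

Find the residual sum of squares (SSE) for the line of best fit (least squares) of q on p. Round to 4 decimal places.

29.8124

n = 7, Σx = 35, Σy = 34.5, Σxy = 231.86, Σx² = 219.92, Σy² = 278.29
Sxx = Σx² − (Σx)²/n = 219.92 − 175 = 44.92
Sxy = Σxy − (Σx)(Σy)/n = 231.86 − 172.5 = 59.36
Syy = Σy² − (Σy)²/n = 278.29 − 170.035714 = 108.254286
b = Sxy/Sxx = 59.36/44.92 = 1.321460
SSE = Syy − b·Sxy = 108.254286 − 1.321460·59.36 = 29.812398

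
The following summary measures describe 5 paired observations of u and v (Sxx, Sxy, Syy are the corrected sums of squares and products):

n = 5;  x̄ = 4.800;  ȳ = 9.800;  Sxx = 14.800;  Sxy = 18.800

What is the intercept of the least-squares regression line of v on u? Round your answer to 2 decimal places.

3.70

b = Sxy/Sxx = 18.8/14.8 = 1.270270
a = ȳ − b·x̄ = 9.8 − 1.270270·4.8 = 3.702703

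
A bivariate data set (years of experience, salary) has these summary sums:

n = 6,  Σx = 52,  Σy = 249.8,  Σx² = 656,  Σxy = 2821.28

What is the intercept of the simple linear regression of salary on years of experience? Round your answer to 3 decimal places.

13.930

Sxx = Σx² − (Σx)²/n = 656 − 450.666667 = 205.333333
Sxy = Σxy − (Σx)(Σy)/n = 2821.28 − 2164.933333 = 656.346667
b = Sxy/Sxx = 656.346667/205.333333 = 3.196494
a = ȳ − b·x̄ = 41.633333 − 3.196494·8.666667 = 13.930390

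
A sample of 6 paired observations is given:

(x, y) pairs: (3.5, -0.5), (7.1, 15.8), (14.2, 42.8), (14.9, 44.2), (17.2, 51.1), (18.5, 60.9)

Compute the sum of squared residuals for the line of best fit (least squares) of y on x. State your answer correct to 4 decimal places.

n = 6, Σx = 75.4, Σy = 214.3, Σxy = 3382.34, Σx² = 1124.4, Σy² = 10355.39
Sxx = Σx² − (Σx)²/n = 1124.4 − 947.526667 = 176.873333
Sxy = Σxy − (Σx)(Σy)/n = 3382.34 − 2693.036667 = 689.303333
Syy = Σy² − (Σy)²/n = 10355.39 − 7654.081667 = 2701.308333
b = Sxy/Sxx = 689.303333/176.873333 = 3.897158
SSE = Syy − b·Sxy = 2701.308333 − 3.897158·689.303333 = 14.984305

14.9843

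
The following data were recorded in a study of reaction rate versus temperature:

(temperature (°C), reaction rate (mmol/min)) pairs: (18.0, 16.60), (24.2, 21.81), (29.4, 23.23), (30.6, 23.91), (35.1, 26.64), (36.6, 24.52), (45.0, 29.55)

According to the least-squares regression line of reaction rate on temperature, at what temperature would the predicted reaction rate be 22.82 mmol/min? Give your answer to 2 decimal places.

n = 7, Σx = 218.9, Σy = 166.26, Σxy = 5403.456, Σx² = 7306.93
Sxx = Σx² − (Σx)²/n = 7306.93 − 6845.315714 = 461.614286
Sxy = Σxy − (Σx)(Σy)/n = 5403.456 − 5199.187714 = 204.268286
b = Sxy/Sxx = 204.268286/461.614286 = 0.442509
a = ȳ − b·x̄ = 23.751429 − 0.442509·31.271429 = 9.913553
Set a + b·x = 22.82: x = (22.82 − 9.913553) / 0.442509 = 29.166546

29.17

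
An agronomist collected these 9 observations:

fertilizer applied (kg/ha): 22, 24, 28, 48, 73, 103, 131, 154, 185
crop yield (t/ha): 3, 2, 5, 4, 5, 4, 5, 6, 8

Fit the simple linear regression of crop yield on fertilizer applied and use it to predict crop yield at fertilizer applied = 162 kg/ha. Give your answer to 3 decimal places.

6.471

n = 9, Σx = 768, Σy = 42, Σxy = 4282, Σx² = 95188
Sxx = Σx² − (Σx)²/n = 95188 − 65536 = 29652
Sxy = Σxy − (Σx)(Σy)/n = 4282 − 3584 = 698
b = Sxy/Sxx = 698/29652 = 0.023540
a = ȳ − b·x̄ = 4.666667 − 0.023540·85.333333 = 2.657943
ŷ(162) = a + b·162 = 2.657943 + 0.023540·162 = 6.471379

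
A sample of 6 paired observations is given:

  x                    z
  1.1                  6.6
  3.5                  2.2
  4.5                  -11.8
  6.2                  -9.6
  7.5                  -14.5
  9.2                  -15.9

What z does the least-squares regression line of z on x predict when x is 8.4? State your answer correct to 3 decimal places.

n = 6, Σx = 32, Σy = -43, Σxy = -352.69, Σx² = 213.04
Sxx = Σx² − (Σx)²/n = 213.04 − 170.666667 = 42.373333
Sxy = Σxy − (Σx)(Σy)/n = -352.69 − (-229.333333) = -123.356667
b = Sxy/Sxx = -123.356667/42.373333 = -2.911186
a = ȳ − b·x̄ = -7.166667 − (-2.911186)·5.333333 = 8.359660
ŷ(8.4) = a + b·8.4 = 8.359660 + (-2.911186)·8.4 = -16.094305

-16.094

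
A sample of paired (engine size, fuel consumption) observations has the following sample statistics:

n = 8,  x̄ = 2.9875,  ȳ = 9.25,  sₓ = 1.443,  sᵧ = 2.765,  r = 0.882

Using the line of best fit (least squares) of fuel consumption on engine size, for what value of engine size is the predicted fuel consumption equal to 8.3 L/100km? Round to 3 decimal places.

2.425

b = r · sᵧ/sₓ = 0.882 · 2.765/1.443 = 1.690042
a = ȳ − b·x̄ = 9.25 − 1.690042·2.9875 = 4.201001
Set a + b·x = 8.3: x = (8.3 − 4.201001) / 1.690042 = 2.425384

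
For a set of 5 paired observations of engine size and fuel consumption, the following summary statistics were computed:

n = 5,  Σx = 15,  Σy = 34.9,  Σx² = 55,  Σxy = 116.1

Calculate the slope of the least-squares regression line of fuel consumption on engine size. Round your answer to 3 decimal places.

1.140

Sxx = Σx² − (Σx)²/n = 55 − 45 = 10
Sxy = Σxy − (Σx)(Σy)/n = 116.1 − 104.7 = 11.4
b = Sxy/Sxx = 11.4/10 = 1.14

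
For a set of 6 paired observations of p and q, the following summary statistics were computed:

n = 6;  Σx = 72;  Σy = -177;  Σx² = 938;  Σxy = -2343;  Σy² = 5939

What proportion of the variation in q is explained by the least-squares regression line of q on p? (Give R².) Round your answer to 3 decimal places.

0.903

Sxx = Σx² − (Σx)²/n = 938 − 864 = 74
Sxy = Σxy − (Σx)(Σy)/n = -2343 − (-2124) = -219
Syy = Σy² − (Σy)²/n = 5939 − 5221.5 = 717.5
R² = Sxy²/(Sxx·Syy) = (-219)²/(74·717.5) = 0.903305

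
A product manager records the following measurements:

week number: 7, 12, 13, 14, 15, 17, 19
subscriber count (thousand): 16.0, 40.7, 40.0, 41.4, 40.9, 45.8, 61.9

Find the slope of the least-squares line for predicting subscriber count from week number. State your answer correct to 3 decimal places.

n = 7, Σx = 97, Σy = 286.7, Σxy = 4268.2, Σx² = 1433
Sxx = Σx² − (Σx)²/n = 1433 − 1344.142857 = 88.857143
Sxy = Σxy − (Σx)(Σy)/n = 4268.2 − 3972.842857 = 295.357143
b = Sxy/Sxx = 295.357143/88.857143 = 3.323955

3.324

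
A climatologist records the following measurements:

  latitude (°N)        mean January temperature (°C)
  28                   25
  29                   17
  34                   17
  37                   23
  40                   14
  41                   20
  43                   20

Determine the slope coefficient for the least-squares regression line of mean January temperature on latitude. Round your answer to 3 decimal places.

-0.163

n = 7, Σx = 252, Σy = 136, Σxy = 4862, Σx² = 9280
Sxx = Σx² − (Σx)²/n = 9280 − 9072 = 208
Sxy = Σxy − (Σx)(Σy)/n = 4862 − 4896 = -34
b = Sxy/Sxx = -34/208 = -0.163462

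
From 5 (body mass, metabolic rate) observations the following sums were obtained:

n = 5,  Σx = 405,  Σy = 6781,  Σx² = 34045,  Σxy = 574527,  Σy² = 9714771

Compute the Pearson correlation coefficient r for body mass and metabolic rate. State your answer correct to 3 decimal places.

Sxx = Σx² − (Σx)²/n = 34045 − 32805 = 1240
Sxy = Σxy − (Σx)(Σy)/n = 574527 − 549261 = 25266
Syy = Σy² − (Σy)²/n = 9714771 − 9196392.2 = 518378.8
r = Sxy/√(Sxx·Syy) = 25266/√(642789712) = 25266/25353.297853 = 0.996557

0.997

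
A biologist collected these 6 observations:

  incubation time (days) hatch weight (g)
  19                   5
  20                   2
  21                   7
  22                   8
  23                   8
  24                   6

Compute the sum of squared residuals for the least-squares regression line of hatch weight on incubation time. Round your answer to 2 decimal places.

17.77

n = 6, Σx = 129, Σy = 36, Σxy = 786, Σx² = 2791, Σy² = 242
Sxx = Σx² − (Σx)²/n = 2791 − 2773.5 = 17.5
Sxy = Σxy − (Σx)(Σy)/n = 786 − 774 = 12
Syy = Σy² − (Σy)²/n = 242 − 216 = 26
b = Sxy/Sxx = 12/17.5 = 0.685714
SSE = Syy − b·Sxy = 26 − 0.685714·12 = 17.771429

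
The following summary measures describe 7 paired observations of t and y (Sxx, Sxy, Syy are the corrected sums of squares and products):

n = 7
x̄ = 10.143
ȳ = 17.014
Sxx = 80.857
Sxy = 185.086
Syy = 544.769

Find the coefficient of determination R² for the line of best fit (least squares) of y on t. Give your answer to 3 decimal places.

R² = Sxy²/(Sxx·Syy) = (185.086)²/(80.857·544.769) = 0.777709

0.778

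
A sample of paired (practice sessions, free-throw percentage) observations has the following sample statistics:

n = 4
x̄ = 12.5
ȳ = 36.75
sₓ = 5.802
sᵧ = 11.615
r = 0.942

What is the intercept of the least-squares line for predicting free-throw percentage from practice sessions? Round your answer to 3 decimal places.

13.178

b = r · sᵧ/sₓ = 0.942 · 11.615/5.802 = 1.885786
a = ȳ − b·x̄ = 36.75 − 1.885786·12.5 = 13.177676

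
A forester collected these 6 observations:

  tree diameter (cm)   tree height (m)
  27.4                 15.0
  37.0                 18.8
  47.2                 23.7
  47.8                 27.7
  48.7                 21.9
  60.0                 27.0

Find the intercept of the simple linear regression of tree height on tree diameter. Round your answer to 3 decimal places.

n = 6, Σx = 268.1, Σy = 134.1, Σxy = 6235.83, Σx² = 12604.13
Sxx = Σx² − (Σx)²/n = 12604.13 − 11979.601667 = 624.528333
Sxy = Σxy − (Σx)(Σy)/n = 6235.83 − 5992.035 = 243.795
b = Sxy/Sxx = 243.795/624.528333 = 0.390367
a = ȳ − b·x̄ = 22.35 − 0.390367·44.683333 = 4.907119

4.907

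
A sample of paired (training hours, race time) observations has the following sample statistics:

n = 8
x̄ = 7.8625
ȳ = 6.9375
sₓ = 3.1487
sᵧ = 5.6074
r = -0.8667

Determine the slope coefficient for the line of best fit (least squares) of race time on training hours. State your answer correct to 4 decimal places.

-1.5435

b = r · sᵧ/sₓ = -0.8667 · 5.6074/3.1487 = -1.543473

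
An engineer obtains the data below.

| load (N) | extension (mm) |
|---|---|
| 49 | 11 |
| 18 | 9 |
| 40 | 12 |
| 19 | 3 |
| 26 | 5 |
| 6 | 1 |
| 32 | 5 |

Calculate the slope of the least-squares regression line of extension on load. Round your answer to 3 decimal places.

n = 7, Σx = 190, Σy = 46, Σxy = 1534, Σx² = 6422
Sxx = Σx² − (Σx)²/n = 6422 − 5157.142857 = 1264.857143
Sxy = Σxy − (Σx)(Σy)/n = 1534 − 1248.571429 = 285.428571
b = Sxy/Sxx = 285.428571/1264.857143 = 0.225661

0.226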